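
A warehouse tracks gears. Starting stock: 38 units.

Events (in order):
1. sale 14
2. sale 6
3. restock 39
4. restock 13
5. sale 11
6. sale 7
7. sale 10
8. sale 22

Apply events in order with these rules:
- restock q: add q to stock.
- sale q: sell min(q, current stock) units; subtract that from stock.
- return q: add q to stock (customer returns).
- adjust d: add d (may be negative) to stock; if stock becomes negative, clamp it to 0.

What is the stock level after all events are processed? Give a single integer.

Processing events:
Start: stock = 38
  Event 1 (sale 14): sell min(14,38)=14. stock: 38 - 14 = 24. total_sold = 14
  Event 2 (sale 6): sell min(6,24)=6. stock: 24 - 6 = 18. total_sold = 20
  Event 3 (restock 39): 18 + 39 = 57
  Event 4 (restock 13): 57 + 13 = 70
  Event 5 (sale 11): sell min(11,70)=11. stock: 70 - 11 = 59. total_sold = 31
  Event 6 (sale 7): sell min(7,59)=7. stock: 59 - 7 = 52. total_sold = 38
  Event 7 (sale 10): sell min(10,52)=10. stock: 52 - 10 = 42. total_sold = 48
  Event 8 (sale 22): sell min(22,42)=22. stock: 42 - 22 = 20. total_sold = 70
Final: stock = 20, total_sold = 70

Answer: 20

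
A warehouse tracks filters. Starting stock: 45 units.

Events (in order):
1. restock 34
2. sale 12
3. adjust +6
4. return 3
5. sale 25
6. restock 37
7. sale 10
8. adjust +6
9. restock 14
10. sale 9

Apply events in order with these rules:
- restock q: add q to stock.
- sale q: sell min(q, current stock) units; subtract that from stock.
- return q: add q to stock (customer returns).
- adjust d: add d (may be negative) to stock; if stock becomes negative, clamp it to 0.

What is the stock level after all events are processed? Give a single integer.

Processing events:
Start: stock = 45
  Event 1 (restock 34): 45 + 34 = 79
  Event 2 (sale 12): sell min(12,79)=12. stock: 79 - 12 = 67. total_sold = 12
  Event 3 (adjust +6): 67 + 6 = 73
  Event 4 (return 3): 73 + 3 = 76
  Event 5 (sale 25): sell min(25,76)=25. stock: 76 - 25 = 51. total_sold = 37
  Event 6 (restock 37): 51 + 37 = 88
  Event 7 (sale 10): sell min(10,88)=10. stock: 88 - 10 = 78. total_sold = 47
  Event 8 (adjust +6): 78 + 6 = 84
  Event 9 (restock 14): 84 + 14 = 98
  Event 10 (sale 9): sell min(9,98)=9. stock: 98 - 9 = 89. total_sold = 56
Final: stock = 89, total_sold = 56

Answer: 89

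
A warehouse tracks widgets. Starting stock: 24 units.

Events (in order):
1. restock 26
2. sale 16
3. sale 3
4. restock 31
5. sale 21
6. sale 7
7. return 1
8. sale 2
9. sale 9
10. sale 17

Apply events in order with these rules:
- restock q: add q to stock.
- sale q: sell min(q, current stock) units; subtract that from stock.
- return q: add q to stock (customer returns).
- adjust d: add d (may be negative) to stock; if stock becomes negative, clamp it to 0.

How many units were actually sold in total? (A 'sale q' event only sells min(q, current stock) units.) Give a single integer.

Processing events:
Start: stock = 24
  Event 1 (restock 26): 24 + 26 = 50
  Event 2 (sale 16): sell min(16,50)=16. stock: 50 - 16 = 34. total_sold = 16
  Event 3 (sale 3): sell min(3,34)=3. stock: 34 - 3 = 31. total_sold = 19
  Event 4 (restock 31): 31 + 31 = 62
  Event 5 (sale 21): sell min(21,62)=21. stock: 62 - 21 = 41. total_sold = 40
  Event 6 (sale 7): sell min(7,41)=7. stock: 41 - 7 = 34. total_sold = 47
  Event 7 (return 1): 34 + 1 = 35
  Event 8 (sale 2): sell min(2,35)=2. stock: 35 - 2 = 33. total_sold = 49
  Event 9 (sale 9): sell min(9,33)=9. stock: 33 - 9 = 24. total_sold = 58
  Event 10 (sale 17): sell min(17,24)=17. stock: 24 - 17 = 7. total_sold = 75
Final: stock = 7, total_sold = 75

Answer: 75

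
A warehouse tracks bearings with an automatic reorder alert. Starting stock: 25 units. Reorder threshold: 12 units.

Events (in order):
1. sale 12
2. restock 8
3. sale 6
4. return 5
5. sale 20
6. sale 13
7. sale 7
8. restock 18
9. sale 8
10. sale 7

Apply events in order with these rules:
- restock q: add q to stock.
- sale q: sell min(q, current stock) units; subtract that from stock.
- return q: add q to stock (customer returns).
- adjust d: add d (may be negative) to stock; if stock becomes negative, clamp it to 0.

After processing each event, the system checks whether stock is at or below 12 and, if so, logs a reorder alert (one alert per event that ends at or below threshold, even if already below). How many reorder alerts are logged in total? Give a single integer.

Answer: 5

Derivation:
Processing events:
Start: stock = 25
  Event 1 (sale 12): sell min(12,25)=12. stock: 25 - 12 = 13. total_sold = 12
  Event 2 (restock 8): 13 + 8 = 21
  Event 3 (sale 6): sell min(6,21)=6. stock: 21 - 6 = 15. total_sold = 18
  Event 4 (return 5): 15 + 5 = 20
  Event 5 (sale 20): sell min(20,20)=20. stock: 20 - 20 = 0. total_sold = 38
  Event 6 (sale 13): sell min(13,0)=0. stock: 0 - 0 = 0. total_sold = 38
  Event 7 (sale 7): sell min(7,0)=0. stock: 0 - 0 = 0. total_sold = 38
  Event 8 (restock 18): 0 + 18 = 18
  Event 9 (sale 8): sell min(8,18)=8. stock: 18 - 8 = 10. total_sold = 46
  Event 10 (sale 7): sell min(7,10)=7. stock: 10 - 7 = 3. total_sold = 53
Final: stock = 3, total_sold = 53

Checking against threshold 12:
  After event 1: stock=13 > 12
  After event 2: stock=21 > 12
  After event 3: stock=15 > 12
  After event 4: stock=20 > 12
  After event 5: stock=0 <= 12 -> ALERT
  After event 6: stock=0 <= 12 -> ALERT
  After event 7: stock=0 <= 12 -> ALERT
  After event 8: stock=18 > 12
  After event 9: stock=10 <= 12 -> ALERT
  After event 10: stock=3 <= 12 -> ALERT
Alert events: [5, 6, 7, 9, 10]. Count = 5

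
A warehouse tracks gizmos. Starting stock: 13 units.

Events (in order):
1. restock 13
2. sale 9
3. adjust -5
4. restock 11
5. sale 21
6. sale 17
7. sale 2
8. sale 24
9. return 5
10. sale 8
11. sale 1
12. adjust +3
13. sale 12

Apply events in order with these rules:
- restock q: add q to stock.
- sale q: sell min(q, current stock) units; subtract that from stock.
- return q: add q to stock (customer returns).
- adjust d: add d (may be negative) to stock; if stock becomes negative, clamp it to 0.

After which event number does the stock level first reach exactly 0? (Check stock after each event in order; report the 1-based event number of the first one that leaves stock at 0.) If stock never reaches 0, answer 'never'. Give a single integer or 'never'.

Answer: 6

Derivation:
Processing events:
Start: stock = 13
  Event 1 (restock 13): 13 + 13 = 26
  Event 2 (sale 9): sell min(9,26)=9. stock: 26 - 9 = 17. total_sold = 9
  Event 3 (adjust -5): 17 + -5 = 12
  Event 4 (restock 11): 12 + 11 = 23
  Event 5 (sale 21): sell min(21,23)=21. stock: 23 - 21 = 2. total_sold = 30
  Event 6 (sale 17): sell min(17,2)=2. stock: 2 - 2 = 0. total_sold = 32
  Event 7 (sale 2): sell min(2,0)=0. stock: 0 - 0 = 0. total_sold = 32
  Event 8 (sale 24): sell min(24,0)=0. stock: 0 - 0 = 0. total_sold = 32
  Event 9 (return 5): 0 + 5 = 5
  Event 10 (sale 8): sell min(8,5)=5. stock: 5 - 5 = 0. total_sold = 37
  Event 11 (sale 1): sell min(1,0)=0. stock: 0 - 0 = 0. total_sold = 37
  Event 12 (adjust +3): 0 + 3 = 3
  Event 13 (sale 12): sell min(12,3)=3. stock: 3 - 3 = 0. total_sold = 40
Final: stock = 0, total_sold = 40

First zero at event 6.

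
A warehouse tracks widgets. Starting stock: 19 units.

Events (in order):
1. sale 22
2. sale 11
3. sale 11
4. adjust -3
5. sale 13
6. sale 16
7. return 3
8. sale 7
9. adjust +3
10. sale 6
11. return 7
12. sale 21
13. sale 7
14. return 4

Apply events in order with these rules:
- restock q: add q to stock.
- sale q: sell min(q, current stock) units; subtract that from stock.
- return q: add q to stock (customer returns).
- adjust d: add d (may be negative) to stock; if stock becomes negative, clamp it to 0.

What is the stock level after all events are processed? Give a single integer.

Processing events:
Start: stock = 19
  Event 1 (sale 22): sell min(22,19)=19. stock: 19 - 19 = 0. total_sold = 19
  Event 2 (sale 11): sell min(11,0)=0. stock: 0 - 0 = 0. total_sold = 19
  Event 3 (sale 11): sell min(11,0)=0. stock: 0 - 0 = 0. total_sold = 19
  Event 4 (adjust -3): 0 + -3 = 0 (clamped to 0)
  Event 5 (sale 13): sell min(13,0)=0. stock: 0 - 0 = 0. total_sold = 19
  Event 6 (sale 16): sell min(16,0)=0. stock: 0 - 0 = 0. total_sold = 19
  Event 7 (return 3): 0 + 3 = 3
  Event 8 (sale 7): sell min(7,3)=3. stock: 3 - 3 = 0. total_sold = 22
  Event 9 (adjust +3): 0 + 3 = 3
  Event 10 (sale 6): sell min(6,3)=3. stock: 3 - 3 = 0. total_sold = 25
  Event 11 (return 7): 0 + 7 = 7
  Event 12 (sale 21): sell min(21,7)=7. stock: 7 - 7 = 0. total_sold = 32
  Event 13 (sale 7): sell min(7,0)=0. stock: 0 - 0 = 0. total_sold = 32
  Event 14 (return 4): 0 + 4 = 4
Final: stock = 4, total_sold = 32

Answer: 4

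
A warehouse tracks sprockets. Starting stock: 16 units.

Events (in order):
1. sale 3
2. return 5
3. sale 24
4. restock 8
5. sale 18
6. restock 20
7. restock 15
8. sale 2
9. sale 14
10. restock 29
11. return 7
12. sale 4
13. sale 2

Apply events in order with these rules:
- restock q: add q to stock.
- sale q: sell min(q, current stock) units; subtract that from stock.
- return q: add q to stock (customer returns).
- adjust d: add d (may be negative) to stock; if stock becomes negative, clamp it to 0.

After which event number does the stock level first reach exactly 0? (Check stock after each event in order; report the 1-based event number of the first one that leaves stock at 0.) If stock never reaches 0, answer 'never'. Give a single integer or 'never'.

Answer: 3

Derivation:
Processing events:
Start: stock = 16
  Event 1 (sale 3): sell min(3,16)=3. stock: 16 - 3 = 13. total_sold = 3
  Event 2 (return 5): 13 + 5 = 18
  Event 3 (sale 24): sell min(24,18)=18. stock: 18 - 18 = 0. total_sold = 21
  Event 4 (restock 8): 0 + 8 = 8
  Event 5 (sale 18): sell min(18,8)=8. stock: 8 - 8 = 0. total_sold = 29
  Event 6 (restock 20): 0 + 20 = 20
  Event 7 (restock 15): 20 + 15 = 35
  Event 8 (sale 2): sell min(2,35)=2. stock: 35 - 2 = 33. total_sold = 31
  Event 9 (sale 14): sell min(14,33)=14. stock: 33 - 14 = 19. total_sold = 45
  Event 10 (restock 29): 19 + 29 = 48
  Event 11 (return 7): 48 + 7 = 55
  Event 12 (sale 4): sell min(4,55)=4. stock: 55 - 4 = 51. total_sold = 49
  Event 13 (sale 2): sell min(2,51)=2. stock: 51 - 2 = 49. total_sold = 51
Final: stock = 49, total_sold = 51

First zero at event 3.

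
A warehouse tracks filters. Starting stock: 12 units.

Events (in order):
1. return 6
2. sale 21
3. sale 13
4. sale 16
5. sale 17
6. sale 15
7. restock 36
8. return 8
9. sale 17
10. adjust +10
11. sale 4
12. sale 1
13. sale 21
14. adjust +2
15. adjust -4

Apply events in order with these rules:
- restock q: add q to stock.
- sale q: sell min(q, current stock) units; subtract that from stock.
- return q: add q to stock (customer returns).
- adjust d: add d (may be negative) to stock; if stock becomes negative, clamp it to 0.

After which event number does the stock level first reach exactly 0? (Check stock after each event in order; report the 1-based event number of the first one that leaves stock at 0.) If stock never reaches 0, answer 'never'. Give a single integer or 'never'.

Answer: 2

Derivation:
Processing events:
Start: stock = 12
  Event 1 (return 6): 12 + 6 = 18
  Event 2 (sale 21): sell min(21,18)=18. stock: 18 - 18 = 0. total_sold = 18
  Event 3 (sale 13): sell min(13,0)=0. stock: 0 - 0 = 0. total_sold = 18
  Event 4 (sale 16): sell min(16,0)=0. stock: 0 - 0 = 0. total_sold = 18
  Event 5 (sale 17): sell min(17,0)=0. stock: 0 - 0 = 0. total_sold = 18
  Event 6 (sale 15): sell min(15,0)=0. stock: 0 - 0 = 0. total_sold = 18
  Event 7 (restock 36): 0 + 36 = 36
  Event 8 (return 8): 36 + 8 = 44
  Event 9 (sale 17): sell min(17,44)=17. stock: 44 - 17 = 27. total_sold = 35
  Event 10 (adjust +10): 27 + 10 = 37
  Event 11 (sale 4): sell min(4,37)=4. stock: 37 - 4 = 33. total_sold = 39
  Event 12 (sale 1): sell min(1,33)=1. stock: 33 - 1 = 32. total_sold = 40
  Event 13 (sale 21): sell min(21,32)=21. stock: 32 - 21 = 11. total_sold = 61
  Event 14 (adjust +2): 11 + 2 = 13
  Event 15 (adjust -4): 13 + -4 = 9
Final: stock = 9, total_sold = 61

First zero at event 2.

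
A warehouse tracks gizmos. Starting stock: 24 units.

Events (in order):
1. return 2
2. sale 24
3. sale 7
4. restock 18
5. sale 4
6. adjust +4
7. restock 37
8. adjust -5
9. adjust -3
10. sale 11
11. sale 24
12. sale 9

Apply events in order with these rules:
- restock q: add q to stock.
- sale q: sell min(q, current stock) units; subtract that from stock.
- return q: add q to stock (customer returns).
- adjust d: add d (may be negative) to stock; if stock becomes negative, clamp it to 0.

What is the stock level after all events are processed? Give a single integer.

Processing events:
Start: stock = 24
  Event 1 (return 2): 24 + 2 = 26
  Event 2 (sale 24): sell min(24,26)=24. stock: 26 - 24 = 2. total_sold = 24
  Event 3 (sale 7): sell min(7,2)=2. stock: 2 - 2 = 0. total_sold = 26
  Event 4 (restock 18): 0 + 18 = 18
  Event 5 (sale 4): sell min(4,18)=4. stock: 18 - 4 = 14. total_sold = 30
  Event 6 (adjust +4): 14 + 4 = 18
  Event 7 (restock 37): 18 + 37 = 55
  Event 8 (adjust -5): 55 + -5 = 50
  Event 9 (adjust -3): 50 + -3 = 47
  Event 10 (sale 11): sell min(11,47)=11. stock: 47 - 11 = 36. total_sold = 41
  Event 11 (sale 24): sell min(24,36)=24. stock: 36 - 24 = 12. total_sold = 65
  Event 12 (sale 9): sell min(9,12)=9. stock: 12 - 9 = 3. total_sold = 74
Final: stock = 3, total_sold = 74

Answer: 3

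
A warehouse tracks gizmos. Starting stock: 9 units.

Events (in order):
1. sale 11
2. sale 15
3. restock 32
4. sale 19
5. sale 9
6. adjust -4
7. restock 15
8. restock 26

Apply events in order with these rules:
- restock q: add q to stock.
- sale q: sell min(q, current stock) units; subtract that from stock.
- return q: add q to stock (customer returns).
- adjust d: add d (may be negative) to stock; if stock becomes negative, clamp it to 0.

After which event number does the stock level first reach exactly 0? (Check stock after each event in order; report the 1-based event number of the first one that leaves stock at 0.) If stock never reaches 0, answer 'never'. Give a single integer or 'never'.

Answer: 1

Derivation:
Processing events:
Start: stock = 9
  Event 1 (sale 11): sell min(11,9)=9. stock: 9 - 9 = 0. total_sold = 9
  Event 2 (sale 15): sell min(15,0)=0. stock: 0 - 0 = 0. total_sold = 9
  Event 3 (restock 32): 0 + 32 = 32
  Event 4 (sale 19): sell min(19,32)=19. stock: 32 - 19 = 13. total_sold = 28
  Event 5 (sale 9): sell min(9,13)=9. stock: 13 - 9 = 4. total_sold = 37
  Event 6 (adjust -4): 4 + -4 = 0
  Event 7 (restock 15): 0 + 15 = 15
  Event 8 (restock 26): 15 + 26 = 41
Final: stock = 41, total_sold = 37

First zero at event 1.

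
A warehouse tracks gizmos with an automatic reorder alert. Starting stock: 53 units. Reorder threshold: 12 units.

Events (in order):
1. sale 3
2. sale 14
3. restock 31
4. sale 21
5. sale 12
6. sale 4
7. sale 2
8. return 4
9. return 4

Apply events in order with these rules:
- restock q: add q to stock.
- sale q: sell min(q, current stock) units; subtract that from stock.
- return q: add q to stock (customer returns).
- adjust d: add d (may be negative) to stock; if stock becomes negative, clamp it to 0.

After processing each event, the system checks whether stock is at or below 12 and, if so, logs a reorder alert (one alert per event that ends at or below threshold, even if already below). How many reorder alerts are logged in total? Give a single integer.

Answer: 0

Derivation:
Processing events:
Start: stock = 53
  Event 1 (sale 3): sell min(3,53)=3. stock: 53 - 3 = 50. total_sold = 3
  Event 2 (sale 14): sell min(14,50)=14. stock: 50 - 14 = 36. total_sold = 17
  Event 3 (restock 31): 36 + 31 = 67
  Event 4 (sale 21): sell min(21,67)=21. stock: 67 - 21 = 46. total_sold = 38
  Event 5 (sale 12): sell min(12,46)=12. stock: 46 - 12 = 34. total_sold = 50
  Event 6 (sale 4): sell min(4,34)=4. stock: 34 - 4 = 30. total_sold = 54
  Event 7 (sale 2): sell min(2,30)=2. stock: 30 - 2 = 28. total_sold = 56
  Event 8 (return 4): 28 + 4 = 32
  Event 9 (return 4): 32 + 4 = 36
Final: stock = 36, total_sold = 56

Checking against threshold 12:
  After event 1: stock=50 > 12
  After event 2: stock=36 > 12
  After event 3: stock=67 > 12
  After event 4: stock=46 > 12
  After event 5: stock=34 > 12
  After event 6: stock=30 > 12
  After event 7: stock=28 > 12
  After event 8: stock=32 > 12
  After event 9: stock=36 > 12
Alert events: []. Count = 0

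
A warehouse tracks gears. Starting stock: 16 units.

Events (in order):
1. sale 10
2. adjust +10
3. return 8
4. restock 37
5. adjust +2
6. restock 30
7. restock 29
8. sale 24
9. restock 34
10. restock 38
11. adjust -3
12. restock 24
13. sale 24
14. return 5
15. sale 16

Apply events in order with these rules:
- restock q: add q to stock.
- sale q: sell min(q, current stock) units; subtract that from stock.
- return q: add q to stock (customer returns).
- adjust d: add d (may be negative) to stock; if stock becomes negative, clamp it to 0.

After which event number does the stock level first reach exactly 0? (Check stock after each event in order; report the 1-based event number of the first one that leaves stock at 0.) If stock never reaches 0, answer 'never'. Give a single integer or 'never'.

Processing events:
Start: stock = 16
  Event 1 (sale 10): sell min(10,16)=10. stock: 16 - 10 = 6. total_sold = 10
  Event 2 (adjust +10): 6 + 10 = 16
  Event 3 (return 8): 16 + 8 = 24
  Event 4 (restock 37): 24 + 37 = 61
  Event 5 (adjust +2): 61 + 2 = 63
  Event 6 (restock 30): 63 + 30 = 93
  Event 7 (restock 29): 93 + 29 = 122
  Event 8 (sale 24): sell min(24,122)=24. stock: 122 - 24 = 98. total_sold = 34
  Event 9 (restock 34): 98 + 34 = 132
  Event 10 (restock 38): 132 + 38 = 170
  Event 11 (adjust -3): 170 + -3 = 167
  Event 12 (restock 24): 167 + 24 = 191
  Event 13 (sale 24): sell min(24,191)=24. stock: 191 - 24 = 167. total_sold = 58
  Event 14 (return 5): 167 + 5 = 172
  Event 15 (sale 16): sell min(16,172)=16. stock: 172 - 16 = 156. total_sold = 74
Final: stock = 156, total_sold = 74

Stock never reaches 0.

Answer: never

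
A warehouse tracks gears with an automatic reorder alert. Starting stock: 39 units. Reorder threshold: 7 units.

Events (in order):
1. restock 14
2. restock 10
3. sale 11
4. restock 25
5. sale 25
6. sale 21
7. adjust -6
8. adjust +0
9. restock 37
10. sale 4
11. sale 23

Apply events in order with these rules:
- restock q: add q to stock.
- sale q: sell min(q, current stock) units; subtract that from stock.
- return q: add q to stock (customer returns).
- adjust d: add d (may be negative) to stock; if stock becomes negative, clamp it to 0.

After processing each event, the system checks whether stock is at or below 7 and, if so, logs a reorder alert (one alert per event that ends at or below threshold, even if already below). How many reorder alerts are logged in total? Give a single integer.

Processing events:
Start: stock = 39
  Event 1 (restock 14): 39 + 14 = 53
  Event 2 (restock 10): 53 + 10 = 63
  Event 3 (sale 11): sell min(11,63)=11. stock: 63 - 11 = 52. total_sold = 11
  Event 4 (restock 25): 52 + 25 = 77
  Event 5 (sale 25): sell min(25,77)=25. stock: 77 - 25 = 52. total_sold = 36
  Event 6 (sale 21): sell min(21,52)=21. stock: 52 - 21 = 31. total_sold = 57
  Event 7 (adjust -6): 31 + -6 = 25
  Event 8 (adjust +0): 25 + 0 = 25
  Event 9 (restock 37): 25 + 37 = 62
  Event 10 (sale 4): sell min(4,62)=4. stock: 62 - 4 = 58. total_sold = 61
  Event 11 (sale 23): sell min(23,58)=23. stock: 58 - 23 = 35. total_sold = 84
Final: stock = 35, total_sold = 84

Checking against threshold 7:
  After event 1: stock=53 > 7
  After event 2: stock=63 > 7
  After event 3: stock=52 > 7
  After event 4: stock=77 > 7
  After event 5: stock=52 > 7
  After event 6: stock=31 > 7
  After event 7: stock=25 > 7
  After event 8: stock=25 > 7
  After event 9: stock=62 > 7
  After event 10: stock=58 > 7
  After event 11: stock=35 > 7
Alert events: []. Count = 0

Answer: 0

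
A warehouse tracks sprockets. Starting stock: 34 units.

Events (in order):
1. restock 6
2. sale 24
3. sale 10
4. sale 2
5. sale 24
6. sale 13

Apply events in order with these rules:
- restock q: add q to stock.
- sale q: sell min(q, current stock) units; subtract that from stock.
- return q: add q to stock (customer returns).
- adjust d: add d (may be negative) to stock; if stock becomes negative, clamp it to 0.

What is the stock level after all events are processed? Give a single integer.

Answer: 0

Derivation:
Processing events:
Start: stock = 34
  Event 1 (restock 6): 34 + 6 = 40
  Event 2 (sale 24): sell min(24,40)=24. stock: 40 - 24 = 16. total_sold = 24
  Event 3 (sale 10): sell min(10,16)=10. stock: 16 - 10 = 6. total_sold = 34
  Event 4 (sale 2): sell min(2,6)=2. stock: 6 - 2 = 4. total_sold = 36
  Event 5 (sale 24): sell min(24,4)=4. stock: 4 - 4 = 0. total_sold = 40
  Event 6 (sale 13): sell min(13,0)=0. stock: 0 - 0 = 0. total_sold = 40
Final: stock = 0, total_sold = 40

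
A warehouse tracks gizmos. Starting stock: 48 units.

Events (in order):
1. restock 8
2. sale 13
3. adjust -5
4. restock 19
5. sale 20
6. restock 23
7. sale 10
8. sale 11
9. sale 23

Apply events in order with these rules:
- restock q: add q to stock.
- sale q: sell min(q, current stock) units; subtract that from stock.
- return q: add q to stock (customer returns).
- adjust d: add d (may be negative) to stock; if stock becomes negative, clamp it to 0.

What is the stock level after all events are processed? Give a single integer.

Processing events:
Start: stock = 48
  Event 1 (restock 8): 48 + 8 = 56
  Event 2 (sale 13): sell min(13,56)=13. stock: 56 - 13 = 43. total_sold = 13
  Event 3 (adjust -5): 43 + -5 = 38
  Event 4 (restock 19): 38 + 19 = 57
  Event 5 (sale 20): sell min(20,57)=20. stock: 57 - 20 = 37. total_sold = 33
  Event 6 (restock 23): 37 + 23 = 60
  Event 7 (sale 10): sell min(10,60)=10. stock: 60 - 10 = 50. total_sold = 43
  Event 8 (sale 11): sell min(11,50)=11. stock: 50 - 11 = 39. total_sold = 54
  Event 9 (sale 23): sell min(23,39)=23. stock: 39 - 23 = 16. total_sold = 77
Final: stock = 16, total_sold = 77

Answer: 16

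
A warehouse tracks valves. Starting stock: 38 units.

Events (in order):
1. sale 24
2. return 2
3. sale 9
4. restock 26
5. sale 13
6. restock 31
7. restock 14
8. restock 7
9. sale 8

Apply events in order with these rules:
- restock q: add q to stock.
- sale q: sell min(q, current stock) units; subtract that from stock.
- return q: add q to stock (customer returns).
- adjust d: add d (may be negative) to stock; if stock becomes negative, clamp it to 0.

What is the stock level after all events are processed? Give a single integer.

Processing events:
Start: stock = 38
  Event 1 (sale 24): sell min(24,38)=24. stock: 38 - 24 = 14. total_sold = 24
  Event 2 (return 2): 14 + 2 = 16
  Event 3 (sale 9): sell min(9,16)=9. stock: 16 - 9 = 7. total_sold = 33
  Event 4 (restock 26): 7 + 26 = 33
  Event 5 (sale 13): sell min(13,33)=13. stock: 33 - 13 = 20. total_sold = 46
  Event 6 (restock 31): 20 + 31 = 51
  Event 7 (restock 14): 51 + 14 = 65
  Event 8 (restock 7): 65 + 7 = 72
  Event 9 (sale 8): sell min(8,72)=8. stock: 72 - 8 = 64. total_sold = 54
Final: stock = 64, total_sold = 54

Answer: 64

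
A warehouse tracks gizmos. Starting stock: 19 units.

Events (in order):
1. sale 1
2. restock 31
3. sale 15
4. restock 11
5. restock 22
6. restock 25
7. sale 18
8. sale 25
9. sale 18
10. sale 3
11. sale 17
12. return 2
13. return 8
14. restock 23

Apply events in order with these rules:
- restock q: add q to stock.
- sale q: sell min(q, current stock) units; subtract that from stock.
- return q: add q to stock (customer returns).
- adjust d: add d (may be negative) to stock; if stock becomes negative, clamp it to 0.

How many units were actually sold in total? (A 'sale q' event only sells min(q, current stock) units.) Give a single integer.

Answer: 97

Derivation:
Processing events:
Start: stock = 19
  Event 1 (sale 1): sell min(1,19)=1. stock: 19 - 1 = 18. total_sold = 1
  Event 2 (restock 31): 18 + 31 = 49
  Event 3 (sale 15): sell min(15,49)=15. stock: 49 - 15 = 34. total_sold = 16
  Event 4 (restock 11): 34 + 11 = 45
  Event 5 (restock 22): 45 + 22 = 67
  Event 6 (restock 25): 67 + 25 = 92
  Event 7 (sale 18): sell min(18,92)=18. stock: 92 - 18 = 74. total_sold = 34
  Event 8 (sale 25): sell min(25,74)=25. stock: 74 - 25 = 49. total_sold = 59
  Event 9 (sale 18): sell min(18,49)=18. stock: 49 - 18 = 31. total_sold = 77
  Event 10 (sale 3): sell min(3,31)=3. stock: 31 - 3 = 28. total_sold = 80
  Event 11 (sale 17): sell min(17,28)=17. stock: 28 - 17 = 11. total_sold = 97
  Event 12 (return 2): 11 + 2 = 13
  Event 13 (return 8): 13 + 8 = 21
  Event 14 (restock 23): 21 + 23 = 44
Final: stock = 44, total_sold = 97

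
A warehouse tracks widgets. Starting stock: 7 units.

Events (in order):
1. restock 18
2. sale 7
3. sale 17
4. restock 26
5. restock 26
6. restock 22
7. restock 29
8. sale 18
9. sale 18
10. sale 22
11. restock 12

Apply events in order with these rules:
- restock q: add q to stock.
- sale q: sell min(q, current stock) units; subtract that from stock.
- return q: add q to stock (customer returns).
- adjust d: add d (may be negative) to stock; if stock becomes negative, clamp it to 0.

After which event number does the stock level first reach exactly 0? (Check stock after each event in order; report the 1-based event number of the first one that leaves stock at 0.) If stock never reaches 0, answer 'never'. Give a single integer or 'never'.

Answer: never

Derivation:
Processing events:
Start: stock = 7
  Event 1 (restock 18): 7 + 18 = 25
  Event 2 (sale 7): sell min(7,25)=7. stock: 25 - 7 = 18. total_sold = 7
  Event 3 (sale 17): sell min(17,18)=17. stock: 18 - 17 = 1. total_sold = 24
  Event 4 (restock 26): 1 + 26 = 27
  Event 5 (restock 26): 27 + 26 = 53
  Event 6 (restock 22): 53 + 22 = 75
  Event 7 (restock 29): 75 + 29 = 104
  Event 8 (sale 18): sell min(18,104)=18. stock: 104 - 18 = 86. total_sold = 42
  Event 9 (sale 18): sell min(18,86)=18. stock: 86 - 18 = 68. total_sold = 60
  Event 10 (sale 22): sell min(22,68)=22. stock: 68 - 22 = 46. total_sold = 82
  Event 11 (restock 12): 46 + 12 = 58
Final: stock = 58, total_sold = 82

Stock never reaches 0.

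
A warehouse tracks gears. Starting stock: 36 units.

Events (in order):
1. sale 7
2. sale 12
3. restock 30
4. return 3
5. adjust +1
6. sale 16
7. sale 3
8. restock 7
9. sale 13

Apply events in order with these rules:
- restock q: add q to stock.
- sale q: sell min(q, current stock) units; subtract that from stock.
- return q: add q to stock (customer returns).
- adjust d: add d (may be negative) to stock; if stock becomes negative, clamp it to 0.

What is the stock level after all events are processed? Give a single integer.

Answer: 26

Derivation:
Processing events:
Start: stock = 36
  Event 1 (sale 7): sell min(7,36)=7. stock: 36 - 7 = 29. total_sold = 7
  Event 2 (sale 12): sell min(12,29)=12. stock: 29 - 12 = 17. total_sold = 19
  Event 3 (restock 30): 17 + 30 = 47
  Event 4 (return 3): 47 + 3 = 50
  Event 5 (adjust +1): 50 + 1 = 51
  Event 6 (sale 16): sell min(16,51)=16. stock: 51 - 16 = 35. total_sold = 35
  Event 7 (sale 3): sell min(3,35)=3. stock: 35 - 3 = 32. total_sold = 38
  Event 8 (restock 7): 32 + 7 = 39
  Event 9 (sale 13): sell min(13,39)=13. stock: 39 - 13 = 26. total_sold = 51
Final: stock = 26, total_sold = 51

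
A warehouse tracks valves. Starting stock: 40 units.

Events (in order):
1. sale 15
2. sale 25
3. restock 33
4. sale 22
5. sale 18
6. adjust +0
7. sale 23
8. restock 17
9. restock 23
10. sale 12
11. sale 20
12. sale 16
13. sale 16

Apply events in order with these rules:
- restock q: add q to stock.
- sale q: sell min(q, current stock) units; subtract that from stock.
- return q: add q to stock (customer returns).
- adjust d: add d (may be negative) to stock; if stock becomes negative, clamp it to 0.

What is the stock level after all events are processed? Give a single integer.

Processing events:
Start: stock = 40
  Event 1 (sale 15): sell min(15,40)=15. stock: 40 - 15 = 25. total_sold = 15
  Event 2 (sale 25): sell min(25,25)=25. stock: 25 - 25 = 0. total_sold = 40
  Event 3 (restock 33): 0 + 33 = 33
  Event 4 (sale 22): sell min(22,33)=22. stock: 33 - 22 = 11. total_sold = 62
  Event 5 (sale 18): sell min(18,11)=11. stock: 11 - 11 = 0. total_sold = 73
  Event 6 (adjust +0): 0 + 0 = 0
  Event 7 (sale 23): sell min(23,0)=0. stock: 0 - 0 = 0. total_sold = 73
  Event 8 (restock 17): 0 + 17 = 17
  Event 9 (restock 23): 17 + 23 = 40
  Event 10 (sale 12): sell min(12,40)=12. stock: 40 - 12 = 28. total_sold = 85
  Event 11 (sale 20): sell min(20,28)=20. stock: 28 - 20 = 8. total_sold = 105
  Event 12 (sale 16): sell min(16,8)=8. stock: 8 - 8 = 0. total_sold = 113
  Event 13 (sale 16): sell min(16,0)=0. stock: 0 - 0 = 0. total_sold = 113
Final: stock = 0, total_sold = 113

Answer: 0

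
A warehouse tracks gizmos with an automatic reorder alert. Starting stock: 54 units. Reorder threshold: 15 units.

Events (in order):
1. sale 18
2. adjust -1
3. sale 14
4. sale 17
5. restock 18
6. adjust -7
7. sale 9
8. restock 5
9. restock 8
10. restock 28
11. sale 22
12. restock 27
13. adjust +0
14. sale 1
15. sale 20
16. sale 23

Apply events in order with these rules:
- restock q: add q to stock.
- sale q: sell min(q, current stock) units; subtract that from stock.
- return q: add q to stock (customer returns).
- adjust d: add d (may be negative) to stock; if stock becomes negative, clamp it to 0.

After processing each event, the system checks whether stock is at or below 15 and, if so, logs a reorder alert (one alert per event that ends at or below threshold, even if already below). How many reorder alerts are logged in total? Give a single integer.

Answer: 5

Derivation:
Processing events:
Start: stock = 54
  Event 1 (sale 18): sell min(18,54)=18. stock: 54 - 18 = 36. total_sold = 18
  Event 2 (adjust -1): 36 + -1 = 35
  Event 3 (sale 14): sell min(14,35)=14. stock: 35 - 14 = 21. total_sold = 32
  Event 4 (sale 17): sell min(17,21)=17. stock: 21 - 17 = 4. total_sold = 49
  Event 5 (restock 18): 4 + 18 = 22
  Event 6 (adjust -7): 22 + -7 = 15
  Event 7 (sale 9): sell min(9,15)=9. stock: 15 - 9 = 6. total_sold = 58
  Event 8 (restock 5): 6 + 5 = 11
  Event 9 (restock 8): 11 + 8 = 19
  Event 10 (restock 28): 19 + 28 = 47
  Event 11 (sale 22): sell min(22,47)=22. stock: 47 - 22 = 25. total_sold = 80
  Event 12 (restock 27): 25 + 27 = 52
  Event 13 (adjust +0): 52 + 0 = 52
  Event 14 (sale 1): sell min(1,52)=1. stock: 52 - 1 = 51. total_sold = 81
  Event 15 (sale 20): sell min(20,51)=20. stock: 51 - 20 = 31. total_sold = 101
  Event 16 (sale 23): sell min(23,31)=23. stock: 31 - 23 = 8. total_sold = 124
Final: stock = 8, total_sold = 124

Checking against threshold 15:
  After event 1: stock=36 > 15
  After event 2: stock=35 > 15
  After event 3: stock=21 > 15
  After event 4: stock=4 <= 15 -> ALERT
  After event 5: stock=22 > 15
  After event 6: stock=15 <= 15 -> ALERT
  After event 7: stock=6 <= 15 -> ALERT
  After event 8: stock=11 <= 15 -> ALERT
  After event 9: stock=19 > 15
  After event 10: stock=47 > 15
  After event 11: stock=25 > 15
  After event 12: stock=52 > 15
  After event 13: stock=52 > 15
  After event 14: stock=51 > 15
  After event 15: stock=31 > 15
  After event 16: stock=8 <= 15 -> ALERT
Alert events: [4, 6, 7, 8, 16]. Count = 5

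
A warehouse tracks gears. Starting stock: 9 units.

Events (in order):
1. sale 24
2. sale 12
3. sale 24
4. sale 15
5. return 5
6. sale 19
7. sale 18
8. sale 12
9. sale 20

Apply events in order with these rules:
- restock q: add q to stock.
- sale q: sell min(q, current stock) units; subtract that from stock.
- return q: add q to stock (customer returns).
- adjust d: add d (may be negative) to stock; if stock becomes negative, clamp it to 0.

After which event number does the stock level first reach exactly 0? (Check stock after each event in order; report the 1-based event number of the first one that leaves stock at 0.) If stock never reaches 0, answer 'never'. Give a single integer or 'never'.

Processing events:
Start: stock = 9
  Event 1 (sale 24): sell min(24,9)=9. stock: 9 - 9 = 0. total_sold = 9
  Event 2 (sale 12): sell min(12,0)=0. stock: 0 - 0 = 0. total_sold = 9
  Event 3 (sale 24): sell min(24,0)=0. stock: 0 - 0 = 0. total_sold = 9
  Event 4 (sale 15): sell min(15,0)=0. stock: 0 - 0 = 0. total_sold = 9
  Event 5 (return 5): 0 + 5 = 5
  Event 6 (sale 19): sell min(19,5)=5. stock: 5 - 5 = 0. total_sold = 14
  Event 7 (sale 18): sell min(18,0)=0. stock: 0 - 0 = 0. total_sold = 14
  Event 8 (sale 12): sell min(12,0)=0. stock: 0 - 0 = 0. total_sold = 14
  Event 9 (sale 20): sell min(20,0)=0. stock: 0 - 0 = 0. total_sold = 14
Final: stock = 0, total_sold = 14

First zero at event 1.

Answer: 1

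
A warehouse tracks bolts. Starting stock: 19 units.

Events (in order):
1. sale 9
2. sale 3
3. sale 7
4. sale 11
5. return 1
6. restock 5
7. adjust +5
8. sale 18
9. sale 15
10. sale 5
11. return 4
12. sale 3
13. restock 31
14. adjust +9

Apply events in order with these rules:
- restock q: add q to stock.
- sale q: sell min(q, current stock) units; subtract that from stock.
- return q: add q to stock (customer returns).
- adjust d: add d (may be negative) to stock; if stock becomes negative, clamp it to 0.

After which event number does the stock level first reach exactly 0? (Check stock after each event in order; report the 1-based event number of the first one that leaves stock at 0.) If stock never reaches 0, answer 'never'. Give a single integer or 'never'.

Answer: 3

Derivation:
Processing events:
Start: stock = 19
  Event 1 (sale 9): sell min(9,19)=9. stock: 19 - 9 = 10. total_sold = 9
  Event 2 (sale 3): sell min(3,10)=3. stock: 10 - 3 = 7. total_sold = 12
  Event 3 (sale 7): sell min(7,7)=7. stock: 7 - 7 = 0. total_sold = 19
  Event 4 (sale 11): sell min(11,0)=0. stock: 0 - 0 = 0. total_sold = 19
  Event 5 (return 1): 0 + 1 = 1
  Event 6 (restock 5): 1 + 5 = 6
  Event 7 (adjust +5): 6 + 5 = 11
  Event 8 (sale 18): sell min(18,11)=11. stock: 11 - 11 = 0. total_sold = 30
  Event 9 (sale 15): sell min(15,0)=0. stock: 0 - 0 = 0. total_sold = 30
  Event 10 (sale 5): sell min(5,0)=0. stock: 0 - 0 = 0. total_sold = 30
  Event 11 (return 4): 0 + 4 = 4
  Event 12 (sale 3): sell min(3,4)=3. stock: 4 - 3 = 1. total_sold = 33
  Event 13 (restock 31): 1 + 31 = 32
  Event 14 (adjust +9): 32 + 9 = 41
Final: stock = 41, total_sold = 33

First zero at event 3.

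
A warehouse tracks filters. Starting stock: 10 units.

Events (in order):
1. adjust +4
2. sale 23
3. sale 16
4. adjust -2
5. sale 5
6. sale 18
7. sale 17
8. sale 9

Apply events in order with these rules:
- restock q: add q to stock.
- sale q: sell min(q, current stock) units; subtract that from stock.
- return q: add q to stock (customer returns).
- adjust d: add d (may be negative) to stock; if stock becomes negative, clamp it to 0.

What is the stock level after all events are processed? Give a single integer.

Answer: 0

Derivation:
Processing events:
Start: stock = 10
  Event 1 (adjust +4): 10 + 4 = 14
  Event 2 (sale 23): sell min(23,14)=14. stock: 14 - 14 = 0. total_sold = 14
  Event 3 (sale 16): sell min(16,0)=0. stock: 0 - 0 = 0. total_sold = 14
  Event 4 (adjust -2): 0 + -2 = 0 (clamped to 0)
  Event 5 (sale 5): sell min(5,0)=0. stock: 0 - 0 = 0. total_sold = 14
  Event 6 (sale 18): sell min(18,0)=0. stock: 0 - 0 = 0. total_sold = 14
  Event 7 (sale 17): sell min(17,0)=0. stock: 0 - 0 = 0. total_sold = 14
  Event 8 (sale 9): sell min(9,0)=0. stock: 0 - 0 = 0. total_sold = 14
Final: stock = 0, total_sold = 14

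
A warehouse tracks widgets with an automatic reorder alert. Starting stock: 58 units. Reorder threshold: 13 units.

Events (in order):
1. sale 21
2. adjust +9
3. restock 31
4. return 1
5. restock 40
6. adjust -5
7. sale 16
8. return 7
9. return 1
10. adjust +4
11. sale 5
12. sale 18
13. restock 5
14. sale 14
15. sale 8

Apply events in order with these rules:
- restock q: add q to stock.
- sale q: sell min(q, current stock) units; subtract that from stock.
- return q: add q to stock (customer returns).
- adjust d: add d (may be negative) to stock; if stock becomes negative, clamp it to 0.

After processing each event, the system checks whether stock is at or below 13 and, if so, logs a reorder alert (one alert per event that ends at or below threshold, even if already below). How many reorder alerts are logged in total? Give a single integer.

Answer: 0

Derivation:
Processing events:
Start: stock = 58
  Event 1 (sale 21): sell min(21,58)=21. stock: 58 - 21 = 37. total_sold = 21
  Event 2 (adjust +9): 37 + 9 = 46
  Event 3 (restock 31): 46 + 31 = 77
  Event 4 (return 1): 77 + 1 = 78
  Event 5 (restock 40): 78 + 40 = 118
  Event 6 (adjust -5): 118 + -5 = 113
  Event 7 (sale 16): sell min(16,113)=16. stock: 113 - 16 = 97. total_sold = 37
  Event 8 (return 7): 97 + 7 = 104
  Event 9 (return 1): 104 + 1 = 105
  Event 10 (adjust +4): 105 + 4 = 109
  Event 11 (sale 5): sell min(5,109)=5. stock: 109 - 5 = 104. total_sold = 42
  Event 12 (sale 18): sell min(18,104)=18. stock: 104 - 18 = 86. total_sold = 60
  Event 13 (restock 5): 86 + 5 = 91
  Event 14 (sale 14): sell min(14,91)=14. stock: 91 - 14 = 77. total_sold = 74
  Event 15 (sale 8): sell min(8,77)=8. stock: 77 - 8 = 69. total_sold = 82
Final: stock = 69, total_sold = 82

Checking against threshold 13:
  After event 1: stock=37 > 13
  After event 2: stock=46 > 13
  After event 3: stock=77 > 13
  After event 4: stock=78 > 13
  After event 5: stock=118 > 13
  After event 6: stock=113 > 13
  After event 7: stock=97 > 13
  After event 8: stock=104 > 13
  After event 9: stock=105 > 13
  After event 10: stock=109 > 13
  After event 11: stock=104 > 13
  After event 12: stock=86 > 13
  After event 13: stock=91 > 13
  After event 14: stock=77 > 13
  After event 15: stock=69 > 13
Alert events: []. Count = 0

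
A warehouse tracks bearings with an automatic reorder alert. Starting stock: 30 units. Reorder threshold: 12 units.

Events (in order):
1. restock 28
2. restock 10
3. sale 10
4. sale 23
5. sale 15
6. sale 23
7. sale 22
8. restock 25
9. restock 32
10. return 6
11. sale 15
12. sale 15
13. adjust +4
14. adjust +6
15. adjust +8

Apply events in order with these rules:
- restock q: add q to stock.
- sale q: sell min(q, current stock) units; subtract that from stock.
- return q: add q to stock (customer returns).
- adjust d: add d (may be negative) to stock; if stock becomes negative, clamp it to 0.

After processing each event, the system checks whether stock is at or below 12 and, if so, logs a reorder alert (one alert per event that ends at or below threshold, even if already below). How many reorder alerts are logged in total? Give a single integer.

Answer: 2

Derivation:
Processing events:
Start: stock = 30
  Event 1 (restock 28): 30 + 28 = 58
  Event 2 (restock 10): 58 + 10 = 68
  Event 3 (sale 10): sell min(10,68)=10. stock: 68 - 10 = 58. total_sold = 10
  Event 4 (sale 23): sell min(23,58)=23. stock: 58 - 23 = 35. total_sold = 33
  Event 5 (sale 15): sell min(15,35)=15. stock: 35 - 15 = 20. total_sold = 48
  Event 6 (sale 23): sell min(23,20)=20. stock: 20 - 20 = 0. total_sold = 68
  Event 7 (sale 22): sell min(22,0)=0. stock: 0 - 0 = 0. total_sold = 68
  Event 8 (restock 25): 0 + 25 = 25
  Event 9 (restock 32): 25 + 32 = 57
  Event 10 (return 6): 57 + 6 = 63
  Event 11 (sale 15): sell min(15,63)=15. stock: 63 - 15 = 48. total_sold = 83
  Event 12 (sale 15): sell min(15,48)=15. stock: 48 - 15 = 33. total_sold = 98
  Event 13 (adjust +4): 33 + 4 = 37
  Event 14 (adjust +6): 37 + 6 = 43
  Event 15 (adjust +8): 43 + 8 = 51
Final: stock = 51, total_sold = 98

Checking against threshold 12:
  After event 1: stock=58 > 12
  After event 2: stock=68 > 12
  After event 3: stock=58 > 12
  After event 4: stock=35 > 12
  After event 5: stock=20 > 12
  After event 6: stock=0 <= 12 -> ALERT
  After event 7: stock=0 <= 12 -> ALERT
  After event 8: stock=25 > 12
  After event 9: stock=57 > 12
  After event 10: stock=63 > 12
  After event 11: stock=48 > 12
  After event 12: stock=33 > 12
  After event 13: stock=37 > 12
  After event 14: stock=43 > 12
  After event 15: stock=51 > 12
Alert events: [6, 7]. Count = 2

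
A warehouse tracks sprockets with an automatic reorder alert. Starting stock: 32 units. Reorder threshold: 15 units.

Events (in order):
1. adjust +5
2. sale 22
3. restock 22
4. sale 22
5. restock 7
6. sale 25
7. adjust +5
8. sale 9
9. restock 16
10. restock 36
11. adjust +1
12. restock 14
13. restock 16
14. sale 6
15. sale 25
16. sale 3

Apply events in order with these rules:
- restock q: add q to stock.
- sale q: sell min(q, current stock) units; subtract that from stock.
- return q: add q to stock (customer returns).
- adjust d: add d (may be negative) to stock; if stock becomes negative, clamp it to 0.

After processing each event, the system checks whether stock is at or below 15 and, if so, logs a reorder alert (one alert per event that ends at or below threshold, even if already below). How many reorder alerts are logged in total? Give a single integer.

Answer: 5

Derivation:
Processing events:
Start: stock = 32
  Event 1 (adjust +5): 32 + 5 = 37
  Event 2 (sale 22): sell min(22,37)=22. stock: 37 - 22 = 15. total_sold = 22
  Event 3 (restock 22): 15 + 22 = 37
  Event 4 (sale 22): sell min(22,37)=22. stock: 37 - 22 = 15. total_sold = 44
  Event 5 (restock 7): 15 + 7 = 22
  Event 6 (sale 25): sell min(25,22)=22. stock: 22 - 22 = 0. total_sold = 66
  Event 7 (adjust +5): 0 + 5 = 5
  Event 8 (sale 9): sell min(9,5)=5. stock: 5 - 5 = 0. total_sold = 71
  Event 9 (restock 16): 0 + 16 = 16
  Event 10 (restock 36): 16 + 36 = 52
  Event 11 (adjust +1): 52 + 1 = 53
  Event 12 (restock 14): 53 + 14 = 67
  Event 13 (restock 16): 67 + 16 = 83
  Event 14 (sale 6): sell min(6,83)=6. stock: 83 - 6 = 77. total_sold = 77
  Event 15 (sale 25): sell min(25,77)=25. stock: 77 - 25 = 52. total_sold = 102
  Event 16 (sale 3): sell min(3,52)=3. stock: 52 - 3 = 49. total_sold = 105
Final: stock = 49, total_sold = 105

Checking against threshold 15:
  After event 1: stock=37 > 15
  After event 2: stock=15 <= 15 -> ALERT
  After event 3: stock=37 > 15
  After event 4: stock=15 <= 15 -> ALERT
  After event 5: stock=22 > 15
  After event 6: stock=0 <= 15 -> ALERT
  After event 7: stock=5 <= 15 -> ALERT
  After event 8: stock=0 <= 15 -> ALERT
  After event 9: stock=16 > 15
  After event 10: stock=52 > 15
  After event 11: stock=53 > 15
  After event 12: stock=67 > 15
  After event 13: stock=83 > 15
  After event 14: stock=77 > 15
  After event 15: stock=52 > 15
  After event 16: stock=49 > 15
Alert events: [2, 4, 6, 7, 8]. Count = 5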